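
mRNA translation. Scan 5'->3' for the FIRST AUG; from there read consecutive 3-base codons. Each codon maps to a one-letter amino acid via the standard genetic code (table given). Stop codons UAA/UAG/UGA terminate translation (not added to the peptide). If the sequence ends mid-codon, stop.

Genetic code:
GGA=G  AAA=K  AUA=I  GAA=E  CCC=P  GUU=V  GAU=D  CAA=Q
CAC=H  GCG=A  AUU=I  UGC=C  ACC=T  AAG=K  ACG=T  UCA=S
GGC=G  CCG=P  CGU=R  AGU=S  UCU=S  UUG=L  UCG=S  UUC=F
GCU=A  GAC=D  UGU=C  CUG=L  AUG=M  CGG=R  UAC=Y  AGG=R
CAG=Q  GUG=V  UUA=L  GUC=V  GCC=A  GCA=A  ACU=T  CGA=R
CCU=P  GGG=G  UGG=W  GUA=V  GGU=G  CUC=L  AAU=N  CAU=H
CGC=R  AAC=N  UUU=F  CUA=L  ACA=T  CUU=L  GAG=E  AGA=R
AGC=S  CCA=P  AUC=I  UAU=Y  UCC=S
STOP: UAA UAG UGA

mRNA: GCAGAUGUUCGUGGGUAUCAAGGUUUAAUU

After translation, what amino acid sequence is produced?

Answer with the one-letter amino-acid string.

Answer: MFVGIKV

Derivation:
start AUG at pos 4
pos 4: AUG -> M; peptide=M
pos 7: UUC -> F; peptide=MF
pos 10: GUG -> V; peptide=MFV
pos 13: GGU -> G; peptide=MFVG
pos 16: AUC -> I; peptide=MFVGI
pos 19: AAG -> K; peptide=MFVGIK
pos 22: GUU -> V; peptide=MFVGIKV
pos 25: UAA -> STOP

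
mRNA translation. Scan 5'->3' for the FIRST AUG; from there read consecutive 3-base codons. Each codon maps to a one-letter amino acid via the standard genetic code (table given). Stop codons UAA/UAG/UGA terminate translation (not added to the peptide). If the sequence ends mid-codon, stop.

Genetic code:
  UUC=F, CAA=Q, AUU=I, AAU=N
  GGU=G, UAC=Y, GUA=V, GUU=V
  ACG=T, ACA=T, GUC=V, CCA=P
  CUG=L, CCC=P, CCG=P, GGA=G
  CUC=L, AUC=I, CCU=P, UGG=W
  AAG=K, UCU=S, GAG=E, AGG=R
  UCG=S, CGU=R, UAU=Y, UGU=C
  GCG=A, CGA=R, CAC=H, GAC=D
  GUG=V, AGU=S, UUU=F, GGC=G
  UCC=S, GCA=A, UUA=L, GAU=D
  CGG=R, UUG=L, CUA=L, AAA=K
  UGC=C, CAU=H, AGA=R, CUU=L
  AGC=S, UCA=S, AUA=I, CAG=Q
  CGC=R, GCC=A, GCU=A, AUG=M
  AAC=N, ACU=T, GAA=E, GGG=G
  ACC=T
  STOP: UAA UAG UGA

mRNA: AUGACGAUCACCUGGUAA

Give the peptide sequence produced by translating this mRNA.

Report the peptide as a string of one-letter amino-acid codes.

start AUG at pos 0
pos 0: AUG -> M; peptide=M
pos 3: ACG -> T; peptide=MT
pos 6: AUC -> I; peptide=MTI
pos 9: ACC -> T; peptide=MTIT
pos 12: UGG -> W; peptide=MTITW
pos 15: UAA -> STOP

Answer: MTITW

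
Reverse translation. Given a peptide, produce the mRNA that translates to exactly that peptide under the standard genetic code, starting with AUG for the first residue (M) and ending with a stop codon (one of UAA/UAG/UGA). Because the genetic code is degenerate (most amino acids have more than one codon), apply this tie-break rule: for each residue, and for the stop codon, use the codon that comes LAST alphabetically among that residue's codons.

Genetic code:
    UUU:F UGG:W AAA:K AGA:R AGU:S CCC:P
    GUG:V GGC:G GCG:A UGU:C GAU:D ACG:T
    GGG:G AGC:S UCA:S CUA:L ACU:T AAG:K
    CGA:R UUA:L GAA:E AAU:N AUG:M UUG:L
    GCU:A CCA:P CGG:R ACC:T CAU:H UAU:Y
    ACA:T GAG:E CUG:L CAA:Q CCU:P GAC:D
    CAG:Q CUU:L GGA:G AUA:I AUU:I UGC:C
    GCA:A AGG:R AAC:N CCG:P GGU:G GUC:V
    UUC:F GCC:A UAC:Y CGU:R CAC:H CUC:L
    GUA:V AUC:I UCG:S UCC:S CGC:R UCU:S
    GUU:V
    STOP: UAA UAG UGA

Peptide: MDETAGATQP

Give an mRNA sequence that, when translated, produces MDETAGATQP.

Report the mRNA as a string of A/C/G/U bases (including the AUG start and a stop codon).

Answer: mRNA: AUGGAUGAGACUGCUGGUGCUACUCAGCCUUGA

Derivation:
residue 1: M -> AUG (start codon)
residue 2: D codons sorted = GAC,GAU -> pick last = GAU
residue 3: E codons sorted = GAA,GAG -> pick last = GAG
residue 4: T codons sorted = ACA,ACC,ACG,ACU -> pick last = ACU
residue 5: A codons sorted = GCA,GCC,GCG,GCU -> pick last = GCU
residue 6: G codons sorted = GGA,GGC,GGG,GGU -> pick last = GGU
residue 7: A codons sorted = GCA,GCC,GCG,GCU -> pick last = GCU
residue 8: T codons sorted = ACA,ACC,ACG,ACU -> pick last = ACU
residue 9: Q codons sorted = CAA,CAG -> pick last = CAG
residue 10: P codons sorted = CCA,CCC,CCG,CCU -> pick last = CCU
terminator: stop codons sorted = UAA,UAG,UGA -> pick last = UGA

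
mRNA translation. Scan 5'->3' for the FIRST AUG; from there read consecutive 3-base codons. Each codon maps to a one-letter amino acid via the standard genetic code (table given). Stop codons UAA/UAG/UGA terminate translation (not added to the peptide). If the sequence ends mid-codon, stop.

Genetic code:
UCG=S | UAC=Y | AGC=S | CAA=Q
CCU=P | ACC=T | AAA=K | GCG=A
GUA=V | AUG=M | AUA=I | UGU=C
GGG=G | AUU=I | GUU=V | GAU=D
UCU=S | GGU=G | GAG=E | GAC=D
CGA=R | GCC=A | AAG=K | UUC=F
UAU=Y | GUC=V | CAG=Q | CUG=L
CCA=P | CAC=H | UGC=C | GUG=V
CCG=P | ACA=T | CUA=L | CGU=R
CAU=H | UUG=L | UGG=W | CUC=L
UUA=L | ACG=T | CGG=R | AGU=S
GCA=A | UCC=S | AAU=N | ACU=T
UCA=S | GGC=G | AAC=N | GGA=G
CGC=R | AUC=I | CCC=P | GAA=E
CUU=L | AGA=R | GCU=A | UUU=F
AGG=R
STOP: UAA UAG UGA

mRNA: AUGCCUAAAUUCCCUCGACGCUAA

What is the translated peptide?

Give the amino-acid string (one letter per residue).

Answer: MPKFPRR

Derivation:
start AUG at pos 0
pos 0: AUG -> M; peptide=M
pos 3: CCU -> P; peptide=MP
pos 6: AAA -> K; peptide=MPK
pos 9: UUC -> F; peptide=MPKF
pos 12: CCU -> P; peptide=MPKFP
pos 15: CGA -> R; peptide=MPKFPR
pos 18: CGC -> R; peptide=MPKFPRR
pos 21: UAA -> STOP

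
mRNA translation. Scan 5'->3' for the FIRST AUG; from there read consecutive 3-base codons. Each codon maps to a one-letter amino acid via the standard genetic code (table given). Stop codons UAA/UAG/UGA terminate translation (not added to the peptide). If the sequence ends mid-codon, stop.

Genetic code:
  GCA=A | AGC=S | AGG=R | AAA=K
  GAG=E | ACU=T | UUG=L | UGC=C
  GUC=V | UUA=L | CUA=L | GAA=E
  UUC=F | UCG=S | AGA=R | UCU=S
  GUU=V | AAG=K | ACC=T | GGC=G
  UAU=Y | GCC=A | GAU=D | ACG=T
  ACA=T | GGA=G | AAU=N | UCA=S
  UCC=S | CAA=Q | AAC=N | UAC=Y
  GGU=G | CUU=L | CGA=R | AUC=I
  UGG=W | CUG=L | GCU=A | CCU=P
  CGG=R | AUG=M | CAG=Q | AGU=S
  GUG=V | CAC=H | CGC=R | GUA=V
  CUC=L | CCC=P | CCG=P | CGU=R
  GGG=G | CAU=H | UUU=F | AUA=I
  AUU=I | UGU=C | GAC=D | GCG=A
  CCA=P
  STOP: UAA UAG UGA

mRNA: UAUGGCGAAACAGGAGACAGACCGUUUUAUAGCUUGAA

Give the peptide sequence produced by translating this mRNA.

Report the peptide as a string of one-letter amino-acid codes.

start AUG at pos 1
pos 1: AUG -> M; peptide=M
pos 4: GCG -> A; peptide=MA
pos 7: AAA -> K; peptide=MAK
pos 10: CAG -> Q; peptide=MAKQ
pos 13: GAG -> E; peptide=MAKQE
pos 16: ACA -> T; peptide=MAKQET
pos 19: GAC -> D; peptide=MAKQETD
pos 22: CGU -> R; peptide=MAKQETDR
pos 25: UUU -> F; peptide=MAKQETDRF
pos 28: AUA -> I; peptide=MAKQETDRFI
pos 31: GCU -> A; peptide=MAKQETDRFIA
pos 34: UGA -> STOP

Answer: MAKQETDRFIA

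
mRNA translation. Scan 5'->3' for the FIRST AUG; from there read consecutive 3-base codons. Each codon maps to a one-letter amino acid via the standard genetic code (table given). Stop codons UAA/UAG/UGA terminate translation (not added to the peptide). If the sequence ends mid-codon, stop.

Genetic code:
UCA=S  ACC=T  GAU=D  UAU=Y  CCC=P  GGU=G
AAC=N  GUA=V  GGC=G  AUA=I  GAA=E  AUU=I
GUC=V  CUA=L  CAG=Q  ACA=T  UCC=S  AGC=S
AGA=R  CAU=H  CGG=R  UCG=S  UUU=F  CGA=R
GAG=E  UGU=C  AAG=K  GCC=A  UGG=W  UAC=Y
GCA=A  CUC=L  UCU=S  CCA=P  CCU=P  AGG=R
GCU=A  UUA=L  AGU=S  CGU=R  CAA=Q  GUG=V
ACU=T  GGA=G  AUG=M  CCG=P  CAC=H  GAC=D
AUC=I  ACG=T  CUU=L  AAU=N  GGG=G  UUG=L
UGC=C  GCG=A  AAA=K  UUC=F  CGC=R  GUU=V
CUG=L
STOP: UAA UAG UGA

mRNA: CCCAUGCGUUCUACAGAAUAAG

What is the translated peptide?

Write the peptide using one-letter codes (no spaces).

start AUG at pos 3
pos 3: AUG -> M; peptide=M
pos 6: CGU -> R; peptide=MR
pos 9: UCU -> S; peptide=MRS
pos 12: ACA -> T; peptide=MRST
pos 15: GAA -> E; peptide=MRSTE
pos 18: UAA -> STOP

Answer: MRSTE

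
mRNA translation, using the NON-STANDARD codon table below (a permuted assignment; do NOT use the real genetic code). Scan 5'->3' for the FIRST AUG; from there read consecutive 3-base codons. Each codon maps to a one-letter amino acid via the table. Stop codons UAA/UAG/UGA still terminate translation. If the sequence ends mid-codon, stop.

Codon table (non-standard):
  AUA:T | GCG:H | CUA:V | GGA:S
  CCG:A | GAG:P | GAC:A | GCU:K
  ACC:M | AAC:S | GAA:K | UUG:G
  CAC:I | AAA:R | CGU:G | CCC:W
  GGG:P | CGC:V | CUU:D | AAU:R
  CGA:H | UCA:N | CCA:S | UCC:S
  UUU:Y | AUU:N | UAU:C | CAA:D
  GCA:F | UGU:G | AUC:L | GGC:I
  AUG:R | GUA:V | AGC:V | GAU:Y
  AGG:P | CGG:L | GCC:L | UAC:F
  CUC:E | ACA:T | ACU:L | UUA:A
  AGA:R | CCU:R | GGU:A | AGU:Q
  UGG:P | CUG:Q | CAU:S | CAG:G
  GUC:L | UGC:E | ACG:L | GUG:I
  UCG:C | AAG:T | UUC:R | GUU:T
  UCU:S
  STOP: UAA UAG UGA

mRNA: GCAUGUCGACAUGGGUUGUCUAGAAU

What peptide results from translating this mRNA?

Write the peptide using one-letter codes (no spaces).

Answer: RCTPTL

Derivation:
start AUG at pos 2
pos 2: AUG -> R; peptide=R
pos 5: UCG -> C; peptide=RC
pos 8: ACA -> T; peptide=RCT
pos 11: UGG -> P; peptide=RCTP
pos 14: GUU -> T; peptide=RCTPT
pos 17: GUC -> L; peptide=RCTPTL
pos 20: UAG -> STOP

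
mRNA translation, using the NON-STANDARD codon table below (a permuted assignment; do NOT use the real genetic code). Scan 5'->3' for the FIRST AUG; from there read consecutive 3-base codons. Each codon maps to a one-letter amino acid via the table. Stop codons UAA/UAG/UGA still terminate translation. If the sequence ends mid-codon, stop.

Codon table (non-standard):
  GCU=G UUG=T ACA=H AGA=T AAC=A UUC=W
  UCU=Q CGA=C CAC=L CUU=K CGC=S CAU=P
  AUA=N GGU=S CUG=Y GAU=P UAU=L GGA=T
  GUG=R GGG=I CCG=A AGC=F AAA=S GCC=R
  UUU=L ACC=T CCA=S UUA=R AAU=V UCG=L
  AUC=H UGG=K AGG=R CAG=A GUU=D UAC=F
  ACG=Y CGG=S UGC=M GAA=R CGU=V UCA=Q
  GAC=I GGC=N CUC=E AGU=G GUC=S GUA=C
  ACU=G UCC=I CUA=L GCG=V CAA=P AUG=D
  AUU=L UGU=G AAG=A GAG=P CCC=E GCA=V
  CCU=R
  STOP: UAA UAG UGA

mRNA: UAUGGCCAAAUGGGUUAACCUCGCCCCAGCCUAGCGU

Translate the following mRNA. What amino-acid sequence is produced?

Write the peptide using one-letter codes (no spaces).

start AUG at pos 1
pos 1: AUG -> D; peptide=D
pos 4: GCC -> R; peptide=DR
pos 7: AAA -> S; peptide=DRS
pos 10: UGG -> K; peptide=DRSK
pos 13: GUU -> D; peptide=DRSKD
pos 16: AAC -> A; peptide=DRSKDA
pos 19: CUC -> E; peptide=DRSKDAE
pos 22: GCC -> R; peptide=DRSKDAER
pos 25: CCA -> S; peptide=DRSKDAERS
pos 28: GCC -> R; peptide=DRSKDAERSR
pos 31: UAG -> STOP

Answer: DRSKDAERSR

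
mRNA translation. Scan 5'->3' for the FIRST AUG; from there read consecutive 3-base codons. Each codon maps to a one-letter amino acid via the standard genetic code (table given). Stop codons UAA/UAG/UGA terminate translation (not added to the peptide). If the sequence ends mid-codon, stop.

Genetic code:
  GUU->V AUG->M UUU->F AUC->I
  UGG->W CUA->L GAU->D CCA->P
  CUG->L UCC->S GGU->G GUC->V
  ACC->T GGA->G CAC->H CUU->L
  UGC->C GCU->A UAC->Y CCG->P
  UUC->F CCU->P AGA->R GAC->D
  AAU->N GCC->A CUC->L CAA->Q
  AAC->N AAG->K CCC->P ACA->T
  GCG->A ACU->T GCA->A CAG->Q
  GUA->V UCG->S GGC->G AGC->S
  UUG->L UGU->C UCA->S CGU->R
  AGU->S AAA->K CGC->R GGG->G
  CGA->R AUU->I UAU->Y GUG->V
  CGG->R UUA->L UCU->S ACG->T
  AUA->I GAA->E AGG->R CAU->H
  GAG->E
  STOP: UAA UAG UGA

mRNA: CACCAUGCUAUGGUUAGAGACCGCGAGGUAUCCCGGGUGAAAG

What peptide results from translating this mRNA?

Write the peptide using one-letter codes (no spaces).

Answer: MLWLETARYPG

Derivation:
start AUG at pos 4
pos 4: AUG -> M; peptide=M
pos 7: CUA -> L; peptide=ML
pos 10: UGG -> W; peptide=MLW
pos 13: UUA -> L; peptide=MLWL
pos 16: GAG -> E; peptide=MLWLE
pos 19: ACC -> T; peptide=MLWLET
pos 22: GCG -> A; peptide=MLWLETA
pos 25: AGG -> R; peptide=MLWLETAR
pos 28: UAU -> Y; peptide=MLWLETARY
pos 31: CCC -> P; peptide=MLWLETARYP
pos 34: GGG -> G; peptide=MLWLETARYPG
pos 37: UGA -> STOP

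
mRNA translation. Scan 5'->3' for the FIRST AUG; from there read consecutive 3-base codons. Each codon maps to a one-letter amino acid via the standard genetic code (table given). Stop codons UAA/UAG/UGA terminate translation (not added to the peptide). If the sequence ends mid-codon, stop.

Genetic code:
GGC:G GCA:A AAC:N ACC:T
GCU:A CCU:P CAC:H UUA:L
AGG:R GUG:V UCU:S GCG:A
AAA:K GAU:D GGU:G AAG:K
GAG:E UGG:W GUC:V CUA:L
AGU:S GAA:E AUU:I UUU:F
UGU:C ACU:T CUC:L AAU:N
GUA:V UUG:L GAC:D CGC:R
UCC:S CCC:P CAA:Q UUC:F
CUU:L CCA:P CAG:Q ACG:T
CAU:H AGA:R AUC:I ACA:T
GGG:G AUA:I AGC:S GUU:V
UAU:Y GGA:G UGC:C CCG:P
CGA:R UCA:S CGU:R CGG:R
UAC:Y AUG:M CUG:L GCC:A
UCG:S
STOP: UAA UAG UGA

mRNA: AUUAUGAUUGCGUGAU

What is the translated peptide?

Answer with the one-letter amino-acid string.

start AUG at pos 3
pos 3: AUG -> M; peptide=M
pos 6: AUU -> I; peptide=MI
pos 9: GCG -> A; peptide=MIA
pos 12: UGA -> STOP

Answer: MIA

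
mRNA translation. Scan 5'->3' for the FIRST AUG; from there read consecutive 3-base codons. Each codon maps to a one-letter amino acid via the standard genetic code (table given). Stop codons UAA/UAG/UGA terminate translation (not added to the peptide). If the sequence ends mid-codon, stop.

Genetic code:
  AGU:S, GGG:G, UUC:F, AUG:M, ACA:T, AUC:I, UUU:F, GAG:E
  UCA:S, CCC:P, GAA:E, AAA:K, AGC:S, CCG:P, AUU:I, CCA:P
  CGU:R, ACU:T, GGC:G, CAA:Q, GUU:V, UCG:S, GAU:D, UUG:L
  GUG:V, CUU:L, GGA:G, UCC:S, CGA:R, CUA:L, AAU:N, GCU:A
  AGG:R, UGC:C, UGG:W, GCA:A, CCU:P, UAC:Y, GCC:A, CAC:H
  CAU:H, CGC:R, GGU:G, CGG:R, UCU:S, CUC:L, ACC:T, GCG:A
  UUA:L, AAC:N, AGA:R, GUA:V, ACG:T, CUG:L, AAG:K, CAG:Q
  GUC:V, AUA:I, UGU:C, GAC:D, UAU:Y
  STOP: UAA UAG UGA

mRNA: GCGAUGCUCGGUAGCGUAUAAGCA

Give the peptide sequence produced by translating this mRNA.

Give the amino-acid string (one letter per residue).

Answer: MLGSV

Derivation:
start AUG at pos 3
pos 3: AUG -> M; peptide=M
pos 6: CUC -> L; peptide=ML
pos 9: GGU -> G; peptide=MLG
pos 12: AGC -> S; peptide=MLGS
pos 15: GUA -> V; peptide=MLGSV
pos 18: UAA -> STOP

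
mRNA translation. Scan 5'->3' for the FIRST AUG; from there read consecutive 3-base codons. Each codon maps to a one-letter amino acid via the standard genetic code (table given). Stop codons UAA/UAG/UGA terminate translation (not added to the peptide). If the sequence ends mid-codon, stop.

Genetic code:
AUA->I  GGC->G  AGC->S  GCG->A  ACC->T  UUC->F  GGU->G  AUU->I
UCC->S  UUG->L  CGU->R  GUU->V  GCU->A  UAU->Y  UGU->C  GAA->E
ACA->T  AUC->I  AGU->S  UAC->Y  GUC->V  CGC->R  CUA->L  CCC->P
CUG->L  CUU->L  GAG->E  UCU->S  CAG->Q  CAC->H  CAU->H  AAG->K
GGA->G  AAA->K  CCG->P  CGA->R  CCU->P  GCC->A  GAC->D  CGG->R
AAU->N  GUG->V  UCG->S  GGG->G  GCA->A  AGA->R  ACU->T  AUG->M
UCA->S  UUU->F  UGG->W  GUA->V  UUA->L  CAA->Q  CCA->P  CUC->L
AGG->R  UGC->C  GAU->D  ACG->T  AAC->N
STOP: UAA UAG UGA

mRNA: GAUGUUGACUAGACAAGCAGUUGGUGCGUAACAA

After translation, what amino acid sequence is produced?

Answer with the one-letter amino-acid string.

start AUG at pos 1
pos 1: AUG -> M; peptide=M
pos 4: UUG -> L; peptide=ML
pos 7: ACU -> T; peptide=MLT
pos 10: AGA -> R; peptide=MLTR
pos 13: CAA -> Q; peptide=MLTRQ
pos 16: GCA -> A; peptide=MLTRQA
pos 19: GUU -> V; peptide=MLTRQAV
pos 22: GGU -> G; peptide=MLTRQAVG
pos 25: GCG -> A; peptide=MLTRQAVGA
pos 28: UAA -> STOP

Answer: MLTRQAVGA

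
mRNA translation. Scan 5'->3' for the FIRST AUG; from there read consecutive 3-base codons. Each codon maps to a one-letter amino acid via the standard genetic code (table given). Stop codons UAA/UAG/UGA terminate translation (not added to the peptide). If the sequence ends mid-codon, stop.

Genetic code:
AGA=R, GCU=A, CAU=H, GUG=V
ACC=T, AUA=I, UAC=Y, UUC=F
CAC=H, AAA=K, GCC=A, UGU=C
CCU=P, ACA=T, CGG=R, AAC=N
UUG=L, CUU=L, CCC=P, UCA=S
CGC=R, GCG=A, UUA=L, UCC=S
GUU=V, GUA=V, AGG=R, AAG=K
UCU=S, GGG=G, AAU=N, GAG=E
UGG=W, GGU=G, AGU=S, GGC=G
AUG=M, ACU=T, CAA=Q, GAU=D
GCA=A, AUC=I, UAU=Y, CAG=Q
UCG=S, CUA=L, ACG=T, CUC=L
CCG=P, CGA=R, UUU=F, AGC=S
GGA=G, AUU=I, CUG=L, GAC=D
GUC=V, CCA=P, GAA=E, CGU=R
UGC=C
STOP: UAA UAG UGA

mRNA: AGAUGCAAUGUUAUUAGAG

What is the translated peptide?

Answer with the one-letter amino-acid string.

start AUG at pos 2
pos 2: AUG -> M; peptide=M
pos 5: CAA -> Q; peptide=MQ
pos 8: UGU -> C; peptide=MQC
pos 11: UAU -> Y; peptide=MQCY
pos 14: UAG -> STOP

Answer: MQCY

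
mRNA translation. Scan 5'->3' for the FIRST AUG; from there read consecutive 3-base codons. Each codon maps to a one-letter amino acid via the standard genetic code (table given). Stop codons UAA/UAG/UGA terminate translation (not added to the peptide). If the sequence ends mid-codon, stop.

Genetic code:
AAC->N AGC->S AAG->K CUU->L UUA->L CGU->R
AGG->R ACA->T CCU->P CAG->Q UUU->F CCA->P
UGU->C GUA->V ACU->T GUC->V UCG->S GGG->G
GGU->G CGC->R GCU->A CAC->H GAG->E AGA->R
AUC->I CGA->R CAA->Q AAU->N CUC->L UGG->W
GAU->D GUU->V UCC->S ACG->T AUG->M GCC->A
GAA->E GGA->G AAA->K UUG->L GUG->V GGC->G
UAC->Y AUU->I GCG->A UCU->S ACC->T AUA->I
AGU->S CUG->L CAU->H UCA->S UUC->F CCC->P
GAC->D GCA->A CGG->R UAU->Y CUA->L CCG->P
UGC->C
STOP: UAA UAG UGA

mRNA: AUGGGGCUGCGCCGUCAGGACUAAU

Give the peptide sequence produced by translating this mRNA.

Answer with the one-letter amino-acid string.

start AUG at pos 0
pos 0: AUG -> M; peptide=M
pos 3: GGG -> G; peptide=MG
pos 6: CUG -> L; peptide=MGL
pos 9: CGC -> R; peptide=MGLR
pos 12: CGU -> R; peptide=MGLRR
pos 15: CAG -> Q; peptide=MGLRRQ
pos 18: GAC -> D; peptide=MGLRRQD
pos 21: UAA -> STOP

Answer: MGLRRQD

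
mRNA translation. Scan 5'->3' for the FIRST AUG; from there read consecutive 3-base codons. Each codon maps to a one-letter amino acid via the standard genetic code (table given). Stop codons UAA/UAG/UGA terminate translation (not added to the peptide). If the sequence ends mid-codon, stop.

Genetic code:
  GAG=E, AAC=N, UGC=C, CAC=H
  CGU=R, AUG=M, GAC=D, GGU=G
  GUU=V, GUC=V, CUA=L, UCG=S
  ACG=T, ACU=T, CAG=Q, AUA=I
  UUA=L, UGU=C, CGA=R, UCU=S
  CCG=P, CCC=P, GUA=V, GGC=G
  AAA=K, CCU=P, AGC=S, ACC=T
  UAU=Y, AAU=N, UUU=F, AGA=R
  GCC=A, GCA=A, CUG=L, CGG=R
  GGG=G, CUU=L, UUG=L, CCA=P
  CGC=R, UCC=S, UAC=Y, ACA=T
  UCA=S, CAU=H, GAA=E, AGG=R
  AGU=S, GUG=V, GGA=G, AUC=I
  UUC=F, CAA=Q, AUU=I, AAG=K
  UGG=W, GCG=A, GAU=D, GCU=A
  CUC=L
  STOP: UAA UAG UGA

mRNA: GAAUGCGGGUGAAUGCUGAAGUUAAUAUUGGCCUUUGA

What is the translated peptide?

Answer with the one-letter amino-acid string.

Answer: MRVNAEVNIGL

Derivation:
start AUG at pos 2
pos 2: AUG -> M; peptide=M
pos 5: CGG -> R; peptide=MR
pos 8: GUG -> V; peptide=MRV
pos 11: AAU -> N; peptide=MRVN
pos 14: GCU -> A; peptide=MRVNA
pos 17: GAA -> E; peptide=MRVNAE
pos 20: GUU -> V; peptide=MRVNAEV
pos 23: AAU -> N; peptide=MRVNAEVN
pos 26: AUU -> I; peptide=MRVNAEVNI
pos 29: GGC -> G; peptide=MRVNAEVNIG
pos 32: CUU -> L; peptide=MRVNAEVNIGL
pos 35: UGA -> STOP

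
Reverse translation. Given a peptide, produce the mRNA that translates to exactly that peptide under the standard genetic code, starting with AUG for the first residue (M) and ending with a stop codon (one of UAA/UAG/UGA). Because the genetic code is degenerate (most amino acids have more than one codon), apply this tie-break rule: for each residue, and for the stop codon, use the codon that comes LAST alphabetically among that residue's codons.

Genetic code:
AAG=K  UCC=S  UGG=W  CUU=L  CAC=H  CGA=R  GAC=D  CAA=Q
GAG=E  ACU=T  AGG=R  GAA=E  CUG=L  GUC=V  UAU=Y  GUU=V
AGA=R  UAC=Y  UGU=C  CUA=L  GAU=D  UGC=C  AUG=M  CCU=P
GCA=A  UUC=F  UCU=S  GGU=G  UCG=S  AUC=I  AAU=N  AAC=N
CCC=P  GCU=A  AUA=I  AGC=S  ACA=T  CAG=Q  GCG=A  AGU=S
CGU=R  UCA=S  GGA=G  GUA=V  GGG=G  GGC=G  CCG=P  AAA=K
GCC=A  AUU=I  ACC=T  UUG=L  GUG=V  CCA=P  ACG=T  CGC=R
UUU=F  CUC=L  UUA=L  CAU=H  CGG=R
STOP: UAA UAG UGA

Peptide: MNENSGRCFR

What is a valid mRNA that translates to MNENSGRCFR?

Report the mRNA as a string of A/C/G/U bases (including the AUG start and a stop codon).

residue 1: M -> AUG (start codon)
residue 2: N codons sorted = AAC,AAU -> pick last = AAU
residue 3: E codons sorted = GAA,GAG -> pick last = GAG
residue 4: N codons sorted = AAC,AAU -> pick last = AAU
residue 5: S codons sorted = AGC,AGU,UCA,UCC,UCG,UCU -> pick last = UCU
residue 6: G codons sorted = GGA,GGC,GGG,GGU -> pick last = GGU
residue 7: R codons sorted = AGA,AGG,CGA,CGC,CGG,CGU -> pick last = CGU
residue 8: C codons sorted = UGC,UGU -> pick last = UGU
residue 9: F codons sorted = UUC,UUU -> pick last = UUU
residue 10: R codons sorted = AGA,AGG,CGA,CGC,CGG,CGU -> pick last = CGU
terminator: stop codons sorted = UAA,UAG,UGA -> pick last = UGA

Answer: mRNA: AUGAAUGAGAAUUCUGGUCGUUGUUUUCGUUGA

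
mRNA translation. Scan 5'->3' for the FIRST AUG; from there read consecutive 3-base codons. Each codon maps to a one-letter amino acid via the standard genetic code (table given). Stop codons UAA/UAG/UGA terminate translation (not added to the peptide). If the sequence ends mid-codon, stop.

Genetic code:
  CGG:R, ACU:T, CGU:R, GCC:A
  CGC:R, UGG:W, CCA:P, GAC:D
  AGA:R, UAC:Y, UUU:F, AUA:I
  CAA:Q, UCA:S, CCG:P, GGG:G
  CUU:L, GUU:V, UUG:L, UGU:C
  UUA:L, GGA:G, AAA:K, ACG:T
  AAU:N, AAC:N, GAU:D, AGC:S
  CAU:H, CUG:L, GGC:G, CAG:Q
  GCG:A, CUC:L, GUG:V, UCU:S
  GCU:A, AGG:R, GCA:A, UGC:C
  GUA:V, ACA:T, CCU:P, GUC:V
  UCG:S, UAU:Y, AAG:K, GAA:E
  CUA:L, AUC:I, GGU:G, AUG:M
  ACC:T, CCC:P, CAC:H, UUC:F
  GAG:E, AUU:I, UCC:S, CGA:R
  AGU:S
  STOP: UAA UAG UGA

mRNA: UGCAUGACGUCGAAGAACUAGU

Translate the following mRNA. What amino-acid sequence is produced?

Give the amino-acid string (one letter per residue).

start AUG at pos 3
pos 3: AUG -> M; peptide=M
pos 6: ACG -> T; peptide=MT
pos 9: UCG -> S; peptide=MTS
pos 12: AAG -> K; peptide=MTSK
pos 15: AAC -> N; peptide=MTSKN
pos 18: UAG -> STOP

Answer: MTSKN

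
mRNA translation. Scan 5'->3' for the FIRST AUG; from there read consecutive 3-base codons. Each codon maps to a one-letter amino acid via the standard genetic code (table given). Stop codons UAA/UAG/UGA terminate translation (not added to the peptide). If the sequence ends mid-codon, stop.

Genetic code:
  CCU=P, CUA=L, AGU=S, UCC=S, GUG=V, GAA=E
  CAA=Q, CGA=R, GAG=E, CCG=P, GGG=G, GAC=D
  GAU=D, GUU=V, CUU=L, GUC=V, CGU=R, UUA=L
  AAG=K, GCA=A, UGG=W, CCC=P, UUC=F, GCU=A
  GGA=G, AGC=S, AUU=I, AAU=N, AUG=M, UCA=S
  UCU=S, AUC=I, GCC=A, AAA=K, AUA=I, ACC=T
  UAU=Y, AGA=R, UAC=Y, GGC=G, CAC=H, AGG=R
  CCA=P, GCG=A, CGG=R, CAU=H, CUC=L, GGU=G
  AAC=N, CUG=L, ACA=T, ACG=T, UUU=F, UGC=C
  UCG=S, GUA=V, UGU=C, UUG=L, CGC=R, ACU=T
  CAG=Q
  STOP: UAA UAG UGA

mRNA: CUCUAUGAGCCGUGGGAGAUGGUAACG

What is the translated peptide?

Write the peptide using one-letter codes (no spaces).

Answer: MSRGRW

Derivation:
start AUG at pos 4
pos 4: AUG -> M; peptide=M
pos 7: AGC -> S; peptide=MS
pos 10: CGU -> R; peptide=MSR
pos 13: GGG -> G; peptide=MSRG
pos 16: AGA -> R; peptide=MSRGR
pos 19: UGG -> W; peptide=MSRGRW
pos 22: UAA -> STOP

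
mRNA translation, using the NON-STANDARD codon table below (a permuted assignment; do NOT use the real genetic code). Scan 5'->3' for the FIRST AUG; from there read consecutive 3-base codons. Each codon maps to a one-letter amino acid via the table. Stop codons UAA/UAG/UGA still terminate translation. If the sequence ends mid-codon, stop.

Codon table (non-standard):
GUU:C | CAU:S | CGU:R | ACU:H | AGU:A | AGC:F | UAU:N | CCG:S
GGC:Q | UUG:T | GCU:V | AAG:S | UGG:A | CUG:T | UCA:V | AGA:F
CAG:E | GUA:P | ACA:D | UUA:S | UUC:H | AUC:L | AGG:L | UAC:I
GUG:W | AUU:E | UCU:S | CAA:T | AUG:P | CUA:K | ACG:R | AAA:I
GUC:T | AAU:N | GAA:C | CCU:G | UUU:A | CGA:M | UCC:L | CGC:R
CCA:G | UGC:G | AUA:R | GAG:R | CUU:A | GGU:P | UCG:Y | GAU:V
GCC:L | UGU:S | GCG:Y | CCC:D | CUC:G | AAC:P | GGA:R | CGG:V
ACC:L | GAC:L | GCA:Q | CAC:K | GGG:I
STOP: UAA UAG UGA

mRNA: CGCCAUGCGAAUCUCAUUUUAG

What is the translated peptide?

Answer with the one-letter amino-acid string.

Answer: PMLVA

Derivation:
start AUG at pos 4
pos 4: AUG -> P; peptide=P
pos 7: CGA -> M; peptide=PM
pos 10: AUC -> L; peptide=PML
pos 13: UCA -> V; peptide=PMLV
pos 16: UUU -> A; peptide=PMLVA
pos 19: UAG -> STOP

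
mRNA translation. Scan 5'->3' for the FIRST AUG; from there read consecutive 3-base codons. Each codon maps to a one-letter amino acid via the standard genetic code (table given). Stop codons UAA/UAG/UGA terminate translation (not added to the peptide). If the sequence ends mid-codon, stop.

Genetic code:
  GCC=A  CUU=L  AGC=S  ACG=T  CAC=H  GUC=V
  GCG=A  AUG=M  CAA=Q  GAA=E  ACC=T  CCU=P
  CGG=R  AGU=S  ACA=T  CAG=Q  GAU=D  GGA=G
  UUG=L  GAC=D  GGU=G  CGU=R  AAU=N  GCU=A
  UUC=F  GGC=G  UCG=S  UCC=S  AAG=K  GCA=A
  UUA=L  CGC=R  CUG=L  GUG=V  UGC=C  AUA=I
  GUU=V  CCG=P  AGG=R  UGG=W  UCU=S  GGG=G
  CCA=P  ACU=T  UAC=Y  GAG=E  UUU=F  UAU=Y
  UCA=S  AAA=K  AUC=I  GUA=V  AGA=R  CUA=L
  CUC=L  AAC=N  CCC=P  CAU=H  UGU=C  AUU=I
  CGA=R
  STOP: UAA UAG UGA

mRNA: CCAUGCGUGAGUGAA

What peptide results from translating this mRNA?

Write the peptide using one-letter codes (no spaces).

Answer: MRE

Derivation:
start AUG at pos 2
pos 2: AUG -> M; peptide=M
pos 5: CGU -> R; peptide=MR
pos 8: GAG -> E; peptide=MRE
pos 11: UGA -> STOP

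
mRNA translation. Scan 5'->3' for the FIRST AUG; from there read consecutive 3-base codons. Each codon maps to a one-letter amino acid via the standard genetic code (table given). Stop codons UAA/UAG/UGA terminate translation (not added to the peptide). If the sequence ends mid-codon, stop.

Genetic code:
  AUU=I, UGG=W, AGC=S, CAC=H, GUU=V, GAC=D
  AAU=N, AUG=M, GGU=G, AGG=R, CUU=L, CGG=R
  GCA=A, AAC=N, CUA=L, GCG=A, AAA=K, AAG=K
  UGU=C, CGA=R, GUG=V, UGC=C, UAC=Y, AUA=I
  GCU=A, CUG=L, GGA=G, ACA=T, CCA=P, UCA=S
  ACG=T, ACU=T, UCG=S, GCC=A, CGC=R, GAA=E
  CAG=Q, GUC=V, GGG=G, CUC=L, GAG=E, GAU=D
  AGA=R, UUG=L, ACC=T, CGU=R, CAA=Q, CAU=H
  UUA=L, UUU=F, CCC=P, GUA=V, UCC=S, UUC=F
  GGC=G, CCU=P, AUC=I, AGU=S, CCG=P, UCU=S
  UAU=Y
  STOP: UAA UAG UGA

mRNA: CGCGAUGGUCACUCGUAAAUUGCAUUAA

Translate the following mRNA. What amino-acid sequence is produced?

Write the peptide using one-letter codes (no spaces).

Answer: MVTRKLH

Derivation:
start AUG at pos 4
pos 4: AUG -> M; peptide=M
pos 7: GUC -> V; peptide=MV
pos 10: ACU -> T; peptide=MVT
pos 13: CGU -> R; peptide=MVTR
pos 16: AAA -> K; peptide=MVTRK
pos 19: UUG -> L; peptide=MVTRKL
pos 22: CAU -> H; peptide=MVTRKLH
pos 25: UAA -> STOP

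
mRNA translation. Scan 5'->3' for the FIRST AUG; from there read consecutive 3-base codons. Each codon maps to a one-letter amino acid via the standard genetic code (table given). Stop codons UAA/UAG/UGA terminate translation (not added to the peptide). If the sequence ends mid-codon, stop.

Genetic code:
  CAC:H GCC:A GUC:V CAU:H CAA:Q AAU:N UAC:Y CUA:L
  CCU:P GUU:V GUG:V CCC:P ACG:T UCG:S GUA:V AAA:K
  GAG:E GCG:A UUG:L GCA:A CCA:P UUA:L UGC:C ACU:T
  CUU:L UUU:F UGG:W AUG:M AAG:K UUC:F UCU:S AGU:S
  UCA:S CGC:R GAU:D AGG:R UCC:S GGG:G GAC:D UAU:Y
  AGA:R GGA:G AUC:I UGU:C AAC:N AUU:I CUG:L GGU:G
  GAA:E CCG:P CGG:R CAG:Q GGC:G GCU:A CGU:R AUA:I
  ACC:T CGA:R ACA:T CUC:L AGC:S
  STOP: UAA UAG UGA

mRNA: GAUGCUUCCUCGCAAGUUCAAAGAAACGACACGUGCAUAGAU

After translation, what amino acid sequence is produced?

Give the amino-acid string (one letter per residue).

Answer: MLPRKFKETTRA

Derivation:
start AUG at pos 1
pos 1: AUG -> M; peptide=M
pos 4: CUU -> L; peptide=ML
pos 7: CCU -> P; peptide=MLP
pos 10: CGC -> R; peptide=MLPR
pos 13: AAG -> K; peptide=MLPRK
pos 16: UUC -> F; peptide=MLPRKF
pos 19: AAA -> K; peptide=MLPRKFK
pos 22: GAA -> E; peptide=MLPRKFKE
pos 25: ACG -> T; peptide=MLPRKFKET
pos 28: ACA -> T; peptide=MLPRKFKETT
pos 31: CGU -> R; peptide=MLPRKFKETTR
pos 34: GCA -> A; peptide=MLPRKFKETTRA
pos 37: UAG -> STOP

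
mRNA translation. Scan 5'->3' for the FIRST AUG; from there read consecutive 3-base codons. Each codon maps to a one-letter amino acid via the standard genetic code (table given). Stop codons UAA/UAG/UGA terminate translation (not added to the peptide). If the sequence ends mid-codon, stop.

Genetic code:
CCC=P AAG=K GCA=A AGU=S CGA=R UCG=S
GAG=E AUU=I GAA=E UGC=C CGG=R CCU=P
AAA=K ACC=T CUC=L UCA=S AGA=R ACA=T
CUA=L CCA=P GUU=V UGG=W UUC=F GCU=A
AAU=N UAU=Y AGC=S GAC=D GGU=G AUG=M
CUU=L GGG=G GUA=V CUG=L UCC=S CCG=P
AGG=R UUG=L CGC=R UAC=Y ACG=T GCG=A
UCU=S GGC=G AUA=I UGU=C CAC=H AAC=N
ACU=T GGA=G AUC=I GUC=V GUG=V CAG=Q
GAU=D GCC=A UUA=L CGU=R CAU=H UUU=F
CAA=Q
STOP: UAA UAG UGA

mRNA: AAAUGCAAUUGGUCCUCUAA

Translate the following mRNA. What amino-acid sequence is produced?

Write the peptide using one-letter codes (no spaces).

Answer: MQLVL

Derivation:
start AUG at pos 2
pos 2: AUG -> M; peptide=M
pos 5: CAA -> Q; peptide=MQ
pos 8: UUG -> L; peptide=MQL
pos 11: GUC -> V; peptide=MQLV
pos 14: CUC -> L; peptide=MQLVL
pos 17: UAA -> STOP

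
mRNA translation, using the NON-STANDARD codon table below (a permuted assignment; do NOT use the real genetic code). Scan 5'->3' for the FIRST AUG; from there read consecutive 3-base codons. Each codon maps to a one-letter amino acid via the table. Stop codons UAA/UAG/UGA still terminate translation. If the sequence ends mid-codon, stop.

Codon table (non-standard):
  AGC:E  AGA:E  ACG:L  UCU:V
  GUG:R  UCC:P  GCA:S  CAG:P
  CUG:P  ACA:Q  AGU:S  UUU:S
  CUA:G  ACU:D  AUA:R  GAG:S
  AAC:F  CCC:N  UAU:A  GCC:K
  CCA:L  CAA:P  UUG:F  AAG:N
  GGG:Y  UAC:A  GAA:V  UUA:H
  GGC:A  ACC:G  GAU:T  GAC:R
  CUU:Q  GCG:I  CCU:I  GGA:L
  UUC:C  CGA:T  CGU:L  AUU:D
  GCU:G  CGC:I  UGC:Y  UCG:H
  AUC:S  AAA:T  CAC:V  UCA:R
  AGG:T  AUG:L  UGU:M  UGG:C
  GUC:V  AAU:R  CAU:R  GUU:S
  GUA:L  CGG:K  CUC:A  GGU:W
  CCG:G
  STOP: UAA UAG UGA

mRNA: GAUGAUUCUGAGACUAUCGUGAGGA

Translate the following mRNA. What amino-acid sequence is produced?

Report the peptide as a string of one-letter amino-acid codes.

Answer: LDPEGH

Derivation:
start AUG at pos 1
pos 1: AUG -> L; peptide=L
pos 4: AUU -> D; peptide=LD
pos 7: CUG -> P; peptide=LDP
pos 10: AGA -> E; peptide=LDPE
pos 13: CUA -> G; peptide=LDPEG
pos 16: UCG -> H; peptide=LDPEGH
pos 19: UGA -> STOP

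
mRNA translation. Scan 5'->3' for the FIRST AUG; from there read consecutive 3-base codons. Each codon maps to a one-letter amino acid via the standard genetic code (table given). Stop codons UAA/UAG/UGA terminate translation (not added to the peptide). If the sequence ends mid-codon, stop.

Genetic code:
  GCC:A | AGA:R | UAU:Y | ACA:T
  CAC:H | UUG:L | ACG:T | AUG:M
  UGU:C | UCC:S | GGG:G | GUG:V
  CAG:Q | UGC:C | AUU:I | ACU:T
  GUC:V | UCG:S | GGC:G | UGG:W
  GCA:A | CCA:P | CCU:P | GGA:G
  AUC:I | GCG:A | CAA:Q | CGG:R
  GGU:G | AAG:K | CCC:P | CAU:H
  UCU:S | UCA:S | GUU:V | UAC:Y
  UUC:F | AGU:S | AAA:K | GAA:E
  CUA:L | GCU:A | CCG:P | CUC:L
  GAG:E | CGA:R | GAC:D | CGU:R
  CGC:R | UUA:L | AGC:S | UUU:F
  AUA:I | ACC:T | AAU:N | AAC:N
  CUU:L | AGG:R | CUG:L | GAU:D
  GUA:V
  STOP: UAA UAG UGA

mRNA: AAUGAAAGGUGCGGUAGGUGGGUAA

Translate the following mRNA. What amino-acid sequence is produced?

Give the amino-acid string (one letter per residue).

start AUG at pos 1
pos 1: AUG -> M; peptide=M
pos 4: AAA -> K; peptide=MK
pos 7: GGU -> G; peptide=MKG
pos 10: GCG -> A; peptide=MKGA
pos 13: GUA -> V; peptide=MKGAV
pos 16: GGU -> G; peptide=MKGAVG
pos 19: GGG -> G; peptide=MKGAVGG
pos 22: UAA -> STOP

Answer: MKGAVGG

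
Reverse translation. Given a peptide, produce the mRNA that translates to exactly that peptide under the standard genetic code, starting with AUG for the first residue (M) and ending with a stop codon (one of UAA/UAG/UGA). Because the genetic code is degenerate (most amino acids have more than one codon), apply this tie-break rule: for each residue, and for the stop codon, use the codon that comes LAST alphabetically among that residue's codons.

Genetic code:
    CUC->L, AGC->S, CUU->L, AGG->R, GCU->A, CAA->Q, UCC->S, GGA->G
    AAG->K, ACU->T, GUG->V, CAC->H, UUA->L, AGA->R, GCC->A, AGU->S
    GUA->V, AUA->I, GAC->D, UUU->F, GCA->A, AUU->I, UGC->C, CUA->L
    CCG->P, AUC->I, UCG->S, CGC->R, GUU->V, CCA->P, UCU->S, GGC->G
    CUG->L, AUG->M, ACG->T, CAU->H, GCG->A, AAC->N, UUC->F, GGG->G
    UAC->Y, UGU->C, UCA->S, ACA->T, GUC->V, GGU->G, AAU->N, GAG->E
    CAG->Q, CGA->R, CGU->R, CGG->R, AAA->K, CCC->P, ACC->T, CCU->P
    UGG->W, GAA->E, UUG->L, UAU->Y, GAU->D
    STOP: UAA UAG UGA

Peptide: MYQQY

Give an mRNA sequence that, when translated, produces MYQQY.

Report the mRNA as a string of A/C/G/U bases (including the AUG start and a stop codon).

Answer: mRNA: AUGUAUCAGCAGUAUUGA

Derivation:
residue 1: M -> AUG (start codon)
residue 2: Y codons sorted = UAC,UAU -> pick last = UAU
residue 3: Q codons sorted = CAA,CAG -> pick last = CAG
residue 4: Q codons sorted = CAA,CAG -> pick last = CAG
residue 5: Y codons sorted = UAC,UAU -> pick last = UAU
terminator: stop codons sorted = UAA,UAG,UGA -> pick last = UGA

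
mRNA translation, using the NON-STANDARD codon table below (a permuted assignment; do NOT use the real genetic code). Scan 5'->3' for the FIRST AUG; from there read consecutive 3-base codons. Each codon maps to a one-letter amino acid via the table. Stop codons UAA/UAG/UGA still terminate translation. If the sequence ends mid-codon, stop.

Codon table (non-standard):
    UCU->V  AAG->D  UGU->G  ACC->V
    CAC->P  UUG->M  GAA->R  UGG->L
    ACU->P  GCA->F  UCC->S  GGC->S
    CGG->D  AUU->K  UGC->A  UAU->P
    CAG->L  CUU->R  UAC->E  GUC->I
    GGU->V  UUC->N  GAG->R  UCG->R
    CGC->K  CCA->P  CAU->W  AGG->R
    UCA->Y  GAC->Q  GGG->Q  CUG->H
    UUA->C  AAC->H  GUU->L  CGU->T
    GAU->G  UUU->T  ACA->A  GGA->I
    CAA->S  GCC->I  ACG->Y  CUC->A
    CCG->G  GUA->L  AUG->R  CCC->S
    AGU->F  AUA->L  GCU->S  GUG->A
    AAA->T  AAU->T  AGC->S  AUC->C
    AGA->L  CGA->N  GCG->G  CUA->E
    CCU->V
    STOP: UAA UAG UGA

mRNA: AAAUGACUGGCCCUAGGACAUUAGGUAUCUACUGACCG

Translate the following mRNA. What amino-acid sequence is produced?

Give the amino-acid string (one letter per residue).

Answer: RPSVRACVCE

Derivation:
start AUG at pos 2
pos 2: AUG -> R; peptide=R
pos 5: ACU -> P; peptide=RP
pos 8: GGC -> S; peptide=RPS
pos 11: CCU -> V; peptide=RPSV
pos 14: AGG -> R; peptide=RPSVR
pos 17: ACA -> A; peptide=RPSVRA
pos 20: UUA -> C; peptide=RPSVRAC
pos 23: GGU -> V; peptide=RPSVRACV
pos 26: AUC -> C; peptide=RPSVRACVC
pos 29: UAC -> E; peptide=RPSVRACVCE
pos 32: UGA -> STOP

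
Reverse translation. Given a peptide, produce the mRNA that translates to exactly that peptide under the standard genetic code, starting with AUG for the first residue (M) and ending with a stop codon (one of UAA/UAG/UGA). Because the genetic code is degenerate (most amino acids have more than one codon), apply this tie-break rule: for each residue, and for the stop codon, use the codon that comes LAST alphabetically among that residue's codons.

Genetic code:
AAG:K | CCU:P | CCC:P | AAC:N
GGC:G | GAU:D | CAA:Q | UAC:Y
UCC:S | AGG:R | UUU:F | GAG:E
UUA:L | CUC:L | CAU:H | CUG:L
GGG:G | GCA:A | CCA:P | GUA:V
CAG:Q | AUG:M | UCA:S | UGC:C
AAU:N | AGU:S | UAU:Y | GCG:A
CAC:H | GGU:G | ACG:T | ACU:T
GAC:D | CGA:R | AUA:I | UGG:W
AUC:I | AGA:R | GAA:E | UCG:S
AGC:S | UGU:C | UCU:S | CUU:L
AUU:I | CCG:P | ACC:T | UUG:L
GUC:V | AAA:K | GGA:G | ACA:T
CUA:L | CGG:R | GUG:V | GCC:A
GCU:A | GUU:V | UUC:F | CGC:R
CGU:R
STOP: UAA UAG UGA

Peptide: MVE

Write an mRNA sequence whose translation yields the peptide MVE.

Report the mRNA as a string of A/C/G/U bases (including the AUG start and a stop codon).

residue 1: M -> AUG (start codon)
residue 2: V codons sorted = GUA,GUC,GUG,GUU -> pick last = GUU
residue 3: E codons sorted = GAA,GAG -> pick last = GAG
terminator: stop codons sorted = UAA,UAG,UGA -> pick last = UGA

Answer: mRNA: AUGGUUGAGUGA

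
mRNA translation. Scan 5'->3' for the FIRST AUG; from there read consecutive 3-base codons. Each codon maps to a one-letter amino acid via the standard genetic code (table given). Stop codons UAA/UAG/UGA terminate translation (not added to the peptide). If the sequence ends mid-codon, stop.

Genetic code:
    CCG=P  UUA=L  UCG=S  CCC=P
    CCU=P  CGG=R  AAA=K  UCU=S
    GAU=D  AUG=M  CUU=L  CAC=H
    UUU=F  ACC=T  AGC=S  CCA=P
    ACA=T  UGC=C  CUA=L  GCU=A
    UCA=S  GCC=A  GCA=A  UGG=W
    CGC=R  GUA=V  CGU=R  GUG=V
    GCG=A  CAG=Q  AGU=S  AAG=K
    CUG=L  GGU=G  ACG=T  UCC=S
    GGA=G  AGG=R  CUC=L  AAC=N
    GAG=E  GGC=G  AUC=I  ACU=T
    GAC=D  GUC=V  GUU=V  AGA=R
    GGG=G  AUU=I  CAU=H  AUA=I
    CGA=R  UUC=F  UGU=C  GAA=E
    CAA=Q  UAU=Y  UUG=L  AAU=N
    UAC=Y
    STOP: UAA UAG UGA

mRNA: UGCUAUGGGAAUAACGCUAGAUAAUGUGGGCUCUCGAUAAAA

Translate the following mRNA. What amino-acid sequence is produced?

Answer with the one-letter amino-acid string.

start AUG at pos 4
pos 4: AUG -> M; peptide=M
pos 7: GGA -> G; peptide=MG
pos 10: AUA -> I; peptide=MGI
pos 13: ACG -> T; peptide=MGIT
pos 16: CUA -> L; peptide=MGITL
pos 19: GAU -> D; peptide=MGITLD
pos 22: AAU -> N; peptide=MGITLDN
pos 25: GUG -> V; peptide=MGITLDNV
pos 28: GGC -> G; peptide=MGITLDNVG
pos 31: UCU -> S; peptide=MGITLDNVGS
pos 34: CGA -> R; peptide=MGITLDNVGSR
pos 37: UAA -> STOP

Answer: MGITLDNVGSR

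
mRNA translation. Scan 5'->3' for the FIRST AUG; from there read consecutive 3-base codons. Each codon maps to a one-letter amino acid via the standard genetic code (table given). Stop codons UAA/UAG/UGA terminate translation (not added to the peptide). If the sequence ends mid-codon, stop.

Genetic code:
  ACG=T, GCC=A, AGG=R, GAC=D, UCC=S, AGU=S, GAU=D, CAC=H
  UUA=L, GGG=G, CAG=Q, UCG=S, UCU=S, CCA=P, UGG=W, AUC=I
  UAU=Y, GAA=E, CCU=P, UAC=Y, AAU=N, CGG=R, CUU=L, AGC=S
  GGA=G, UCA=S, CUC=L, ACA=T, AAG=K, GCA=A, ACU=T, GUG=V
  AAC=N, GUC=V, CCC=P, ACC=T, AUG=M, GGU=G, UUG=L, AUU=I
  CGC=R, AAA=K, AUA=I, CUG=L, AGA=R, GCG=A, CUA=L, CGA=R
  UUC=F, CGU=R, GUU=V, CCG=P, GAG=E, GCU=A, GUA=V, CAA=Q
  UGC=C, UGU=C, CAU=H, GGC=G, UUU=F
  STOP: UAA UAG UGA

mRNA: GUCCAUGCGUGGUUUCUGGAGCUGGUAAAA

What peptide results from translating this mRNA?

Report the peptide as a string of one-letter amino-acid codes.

Answer: MRGFWSW

Derivation:
start AUG at pos 4
pos 4: AUG -> M; peptide=M
pos 7: CGU -> R; peptide=MR
pos 10: GGU -> G; peptide=MRG
pos 13: UUC -> F; peptide=MRGF
pos 16: UGG -> W; peptide=MRGFW
pos 19: AGC -> S; peptide=MRGFWS
pos 22: UGG -> W; peptide=MRGFWSW
pos 25: UAA -> STOP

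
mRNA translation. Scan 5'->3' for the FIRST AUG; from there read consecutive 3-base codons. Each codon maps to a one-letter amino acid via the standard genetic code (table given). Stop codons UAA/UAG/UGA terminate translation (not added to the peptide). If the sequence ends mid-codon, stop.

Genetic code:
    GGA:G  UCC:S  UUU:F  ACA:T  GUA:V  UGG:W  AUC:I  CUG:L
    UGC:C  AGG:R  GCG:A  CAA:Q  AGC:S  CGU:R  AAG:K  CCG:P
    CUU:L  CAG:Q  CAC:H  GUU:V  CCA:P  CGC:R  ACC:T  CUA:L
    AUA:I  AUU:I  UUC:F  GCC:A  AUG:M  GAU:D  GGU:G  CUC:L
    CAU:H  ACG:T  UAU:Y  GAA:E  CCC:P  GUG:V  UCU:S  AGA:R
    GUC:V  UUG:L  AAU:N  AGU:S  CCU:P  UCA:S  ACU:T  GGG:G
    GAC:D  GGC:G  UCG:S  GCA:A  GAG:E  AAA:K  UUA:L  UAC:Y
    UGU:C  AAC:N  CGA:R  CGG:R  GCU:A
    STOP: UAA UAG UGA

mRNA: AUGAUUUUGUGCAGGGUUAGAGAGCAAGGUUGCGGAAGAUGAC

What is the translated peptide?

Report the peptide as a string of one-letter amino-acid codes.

start AUG at pos 0
pos 0: AUG -> M; peptide=M
pos 3: AUU -> I; peptide=MI
pos 6: UUG -> L; peptide=MIL
pos 9: UGC -> C; peptide=MILC
pos 12: AGG -> R; peptide=MILCR
pos 15: GUU -> V; peptide=MILCRV
pos 18: AGA -> R; peptide=MILCRVR
pos 21: GAG -> E; peptide=MILCRVRE
pos 24: CAA -> Q; peptide=MILCRVREQ
pos 27: GGU -> G; peptide=MILCRVREQG
pos 30: UGC -> C; peptide=MILCRVREQGC
pos 33: GGA -> G; peptide=MILCRVREQGCG
pos 36: AGA -> R; peptide=MILCRVREQGCGR
pos 39: UGA -> STOP

Answer: MILCRVREQGCGR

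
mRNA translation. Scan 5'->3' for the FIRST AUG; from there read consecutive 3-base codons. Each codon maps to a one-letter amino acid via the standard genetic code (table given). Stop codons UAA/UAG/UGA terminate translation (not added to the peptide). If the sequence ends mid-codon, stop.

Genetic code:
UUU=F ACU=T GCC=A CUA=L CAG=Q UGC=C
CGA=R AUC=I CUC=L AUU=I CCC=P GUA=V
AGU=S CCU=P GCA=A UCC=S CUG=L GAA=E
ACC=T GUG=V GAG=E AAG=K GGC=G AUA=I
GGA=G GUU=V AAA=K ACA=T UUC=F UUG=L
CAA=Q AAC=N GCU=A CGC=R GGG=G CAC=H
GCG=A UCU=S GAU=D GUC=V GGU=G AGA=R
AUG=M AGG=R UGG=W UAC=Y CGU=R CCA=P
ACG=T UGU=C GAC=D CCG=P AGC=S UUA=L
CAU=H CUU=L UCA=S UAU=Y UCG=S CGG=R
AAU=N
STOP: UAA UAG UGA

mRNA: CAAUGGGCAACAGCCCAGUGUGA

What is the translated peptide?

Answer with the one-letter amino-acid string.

Answer: MGNSPV

Derivation:
start AUG at pos 2
pos 2: AUG -> M; peptide=M
pos 5: GGC -> G; peptide=MG
pos 8: AAC -> N; peptide=MGN
pos 11: AGC -> S; peptide=MGNS
pos 14: CCA -> P; peptide=MGNSP
pos 17: GUG -> V; peptide=MGNSPV
pos 20: UGA -> STOP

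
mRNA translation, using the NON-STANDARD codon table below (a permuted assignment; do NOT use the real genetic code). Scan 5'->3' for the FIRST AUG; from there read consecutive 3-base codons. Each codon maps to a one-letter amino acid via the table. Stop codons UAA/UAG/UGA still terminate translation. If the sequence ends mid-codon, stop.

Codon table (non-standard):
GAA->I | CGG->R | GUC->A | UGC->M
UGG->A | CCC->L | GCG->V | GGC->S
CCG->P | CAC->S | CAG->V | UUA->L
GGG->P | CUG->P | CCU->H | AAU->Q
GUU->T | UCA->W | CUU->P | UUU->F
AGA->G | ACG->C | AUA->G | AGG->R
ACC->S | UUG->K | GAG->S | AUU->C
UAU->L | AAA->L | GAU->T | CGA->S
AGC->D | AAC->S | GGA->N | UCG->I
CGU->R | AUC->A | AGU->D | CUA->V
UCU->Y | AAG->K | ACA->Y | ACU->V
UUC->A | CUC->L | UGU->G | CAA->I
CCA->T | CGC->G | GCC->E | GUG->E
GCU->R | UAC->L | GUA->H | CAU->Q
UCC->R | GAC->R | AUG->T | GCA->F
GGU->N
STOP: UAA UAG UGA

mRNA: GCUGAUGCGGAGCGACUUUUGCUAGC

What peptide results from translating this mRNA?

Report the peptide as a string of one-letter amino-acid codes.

start AUG at pos 4
pos 4: AUG -> T; peptide=T
pos 7: CGG -> R; peptide=TR
pos 10: AGC -> D; peptide=TRD
pos 13: GAC -> R; peptide=TRDR
pos 16: UUU -> F; peptide=TRDRF
pos 19: UGC -> M; peptide=TRDRFM
pos 22: UAG -> STOP

Answer: TRDRFM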